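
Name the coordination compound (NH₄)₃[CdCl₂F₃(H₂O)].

ammonium aquadichlorotrifluorocadmate(II)

The 3 ammonium counter-ions carry a total charge of +3, so each complex ion is 3−.
Ligand charges: 2×chloro (-1 each), 3×fluoro (-1 each), 1×aqua (neutral); total -5. So Cd + (-5) = 3−, giving Cd = +2.
The complex ion is anionic, so cadmium takes the -ate form cadmate(II).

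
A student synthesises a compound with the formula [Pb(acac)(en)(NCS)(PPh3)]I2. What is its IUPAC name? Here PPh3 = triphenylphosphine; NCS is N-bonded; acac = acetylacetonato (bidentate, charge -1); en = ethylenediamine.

(acetylacetonato)(ethylenediamine)isothiocyanato(triphenylphosphine)lead(IV) iodide

The 2 iodide counter-ions carry a total charge of -2, so each complex ion is 2+.
Ligand charges: 1×triphenylphosphine (neutral), 1×isothiocyanato (-1 each), 1×acetylacetonato (-1 each), 1×ethylenediamine (neutral); total -2. So Pb + (-2) = 2+, giving Pb = +4.
Ligands are named alphabetically: acetylacetonato before ethylenediamine before isothiocyanato before triphenylphosphine.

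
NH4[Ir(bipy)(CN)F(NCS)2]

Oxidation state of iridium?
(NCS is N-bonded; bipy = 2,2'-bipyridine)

+3

1 ammonium outside the brackets (+1 each) → the complex ion is 1−.
Ligand charges: 1×CN = -1; 2×NCS = -2; 1×F = -1; 1×bipy neutral; sum -4.
Ir + (-4) = 1− ⇒ Ir is +3.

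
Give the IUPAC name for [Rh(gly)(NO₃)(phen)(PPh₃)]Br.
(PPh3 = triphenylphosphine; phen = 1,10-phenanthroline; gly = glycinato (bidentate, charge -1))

(glycinato)nitrato(1,10-phenanthroline)(triphenylphosphine)rhodium(III) bromide

The 1 bromide counter-ion carries a total charge of -1, so each complex ion is 1+.
Ligand charges: 1×triphenylphosphine (neutral), 1×nitrato (-1 each), 1×1,10-phenanthroline (neutral), 1×glycinato (-1 each); total -2. So Rh + (-2) = 1+, giving Rh = +3.
Ligands are named alphabetically: glycinato before nitrato before phenanthroline before triphenylphosphine.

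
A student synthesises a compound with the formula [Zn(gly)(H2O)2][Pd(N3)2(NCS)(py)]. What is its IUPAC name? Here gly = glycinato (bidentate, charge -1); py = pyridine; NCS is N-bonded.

diaqua(glycinato)zinc(II) diazidoisothiocyanato(pyridine)palladate(II)

Zinc is always +2 in its complexes; the cation's ligand charges sum to -1, so the complex cation is 1+.
A 1:1 salt means the anion carries the equal and opposite charge, 1−.
Anion: ligand charges sum to -3; for the ion to be 1−, Pd = +2.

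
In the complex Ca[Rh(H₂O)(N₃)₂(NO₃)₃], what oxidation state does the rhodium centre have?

+3

1 calcium outside the brackets (+2 each) → the complex ion is 2−.
Ligand charges: 3×NO3 = -3; 1×H2O neutral; 2×N3 = -2; sum -5.
Rh + (-5) = 2− ⇒ Rh is +3.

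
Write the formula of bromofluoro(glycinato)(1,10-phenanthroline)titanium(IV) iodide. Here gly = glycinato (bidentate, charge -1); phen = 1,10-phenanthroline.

Ligands: 1 glycinato (gly, -1), 1 1,10-phenanthroline (phen, neutral), 1 fluoro (F, -1), 1 bromo (Br, -1). Ligand charge sum = -3.
With Ti in oxidation state +4, the complex ion is [Ti...]^1+.
Charge balance with iodide (-1) requires 1 complex ion per 1 iodide.

[TiBrF(gly)(phen)]I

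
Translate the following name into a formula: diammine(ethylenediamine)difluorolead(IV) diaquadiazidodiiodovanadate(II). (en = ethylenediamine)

Cation [Pb…]: ligand charges -2, Pb(IV) ⇒ ion charge 2+.
Anion [V…]: ligand charges -4, V(II) ⇒ ion charge 2−.
One 2+ cation balances one 2− anion.

[Pb(en)F2(NH3)2][V(H2O)2I2(N3)2]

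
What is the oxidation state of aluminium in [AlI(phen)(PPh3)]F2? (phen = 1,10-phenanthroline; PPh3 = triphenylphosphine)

+3

2 fluoride outside the brackets (-1 each) → the complex ion is 2+.
Ligand charges: 1×phen neutral; 1×PPh3 neutral; 1×I = -1; sum -1.
Al + (-1) = 2+ ⇒ Al is +3.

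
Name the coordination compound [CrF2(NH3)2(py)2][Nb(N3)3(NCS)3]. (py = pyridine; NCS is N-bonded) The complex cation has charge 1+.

Both ions are complex: the cation is named first with the plain metal name, the anion second with the -ate form; each ion's ligands are alphabetised independently.
The complex cation is given as 1+; its ligand charges sum to -2, so Cr = +3.
A 1:1 salt means the anion carries the equal and opposite charge, 1−.
Anion: ligand charges sum to -6; for the ion to be 1−, Nb = +5.

diamminedifluorobis(pyridine)chromium(III) triazidotriisothiocyanatoniobate(V)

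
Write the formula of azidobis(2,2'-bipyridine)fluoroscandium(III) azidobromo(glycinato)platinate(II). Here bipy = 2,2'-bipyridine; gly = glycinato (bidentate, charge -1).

[Sc(bipy)2F(N3)][PtBr(gly)(N3)]

Cation [Sc…]: ligand charges -2, Sc(III) ⇒ ion charge 1+.
Anion [Pt…]: ligand charges -3, Pt(II) ⇒ ion charge 1−.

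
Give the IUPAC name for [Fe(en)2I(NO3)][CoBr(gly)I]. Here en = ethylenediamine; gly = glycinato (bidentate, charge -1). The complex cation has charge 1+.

bis(ethylenediamine)iodonitratoiron(III) bromo(glycinato)iodocobaltate(II)

The complex cation is given as 1+; its ligand charges sum to -2, so Fe = +3.
A 1:1 salt means the anion carries the equal and opposite charge, 1−.
Anion: ligand charges sum to -3; for the ion to be 1−, Co = +2.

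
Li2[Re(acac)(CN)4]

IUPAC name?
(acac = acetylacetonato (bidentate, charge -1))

The 2 lithium counter-ions carry a total charge of +2, so each complex ion is 2−.
Ligand charges: 4×cyano (-1 each), 1×acetylacetonato (-1 each); total -5. So Re + (-5) = 2−, giving Re = +3.
Ligands are named alphabetically: acetylacetonato before cyano.
The complex ion is anionic, so rhenium takes the -ate form rhenate(III).

lithium (acetylacetonato)tetracyanorhenate(III)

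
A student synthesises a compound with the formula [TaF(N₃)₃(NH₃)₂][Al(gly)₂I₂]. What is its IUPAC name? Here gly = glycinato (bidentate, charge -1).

diamminetriazidofluorotantalum(V) bis(glycinato)diiodoaluminate(III)

Both ions are complex: the cation is named first with the plain metal name, the anion second with the -ate form; each ion's ligands are alphabetised independently.
Aluminium is always +3 in its complexes; the anion's ligand charges sum to -4, so the complex anion is 1−.
A 1:1 salt means the cation carries the equal and opposite charge, 1+.
Cation: ligand charges sum to -4; for the ion to be 1+, Ta = +5.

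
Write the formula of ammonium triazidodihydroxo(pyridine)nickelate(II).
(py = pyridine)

(NH4)3[Ni(N3)3(OH)2(py)]

Ligands: 1 pyridine (py, neutral), 3 azido (N3, -1), 2 hydroxo (OH, -1). Ligand charge sum = -5.
With Ni in oxidation state +2, the complex ion is [Ni...]^3−.
Charge balance with ammonium (+1) requires 1 complex ion per 3 ammonium.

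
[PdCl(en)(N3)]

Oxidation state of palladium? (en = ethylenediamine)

No counter-ion: the bracketed complex is neutral.
Ligand charges: 1×en neutral; 1×Cl = -1; 1×N3 = -1; sum -2.
Pd + (-2) = 0 ⇒ Pd is +2.

+2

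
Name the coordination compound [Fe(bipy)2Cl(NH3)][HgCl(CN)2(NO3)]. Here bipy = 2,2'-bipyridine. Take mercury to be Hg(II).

Both ions are complex: the cation is named first with the plain metal name, the anion second with the -ate form; each ion's ligands are alphabetised independently.
Hg is given as +2; the anion's ligand charges sum to -4, so the complex anion is 2−.
A 1:1 salt means the cation carries the equal and opposite charge, 2+.
Cation: ligand charges sum to -1; for the ion to be 2+, Fe = +3.

amminebis(2,2'-bipyridine)chloroiron(III) chlorodicyanonitratomercurate(II)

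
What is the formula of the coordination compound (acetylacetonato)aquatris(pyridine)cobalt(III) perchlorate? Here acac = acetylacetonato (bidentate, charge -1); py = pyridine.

[Co(acac)(H2O)(py)3](ClO4)2

Ligands: 1 aqua (H2O, neutral), 1 acetylacetonato (acac, -1), 3 pyridine (py, neutral). Ligand charge sum = -1.
Charge balance with perchlorate (-1) requires 1 complex ion per 2 perchlorate.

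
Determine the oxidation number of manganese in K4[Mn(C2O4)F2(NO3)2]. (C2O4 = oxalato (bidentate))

4 potassium outside the brackets (+1 each) → the complex ion is 4−.
Ligand charges: 1×C2O4 = -2; 2×NO3 = -2; 2×F = -2; sum -6.
Mn + (-6) = 4− ⇒ Mn is +2.

+2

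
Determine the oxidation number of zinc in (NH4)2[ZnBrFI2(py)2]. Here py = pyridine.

2 ammonium outside the brackets (+1 each) → the complex ion is 2−.
Ligand charges: 2×py neutral; 1×Br = -1; 1×F = -1; 2×I = -2; sum -4.
Zn + (-4) = 2− ⇒ Zn is +2.

+2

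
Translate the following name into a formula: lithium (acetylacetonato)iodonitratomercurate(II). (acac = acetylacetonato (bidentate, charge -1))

Ligands: 1 acetylacetonato (acac, -1), 1 iodo (I, -1), 1 nitrato (NO3, -1). Ligand charge sum = -3.
With Hg in oxidation state +2, the complex ion is [Hg...]^1−.
Charge balance with lithium (+1) requires 1 complex ion per 1 lithium.

Li[Hg(acac)I(NO3)]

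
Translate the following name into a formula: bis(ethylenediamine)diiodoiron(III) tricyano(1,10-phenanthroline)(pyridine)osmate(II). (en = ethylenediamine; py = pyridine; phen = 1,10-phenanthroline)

Cation [Fe…]: ligand charges -2, Fe(III) ⇒ ion charge 1+.
Anion [Os…]: ligand charges -3, Os(II) ⇒ ion charge 1−.
One 1+ cation balances one 1− anion.

[Fe(en)2I2][Os(CN)3(phen)(py)]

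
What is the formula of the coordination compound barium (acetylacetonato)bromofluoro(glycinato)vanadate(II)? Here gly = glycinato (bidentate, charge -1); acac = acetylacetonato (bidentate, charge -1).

Ba[V(acac)BrF(gly)]

Ligands: 1 glycinato (gly, -1), 1 fluoro (F, -1), 1 bromo (Br, -1), 1 acetylacetonato (acac, -1). Ligand charge sum = -4.
Charge balance with barium (+2) requires 1 complex ion per 1 barium.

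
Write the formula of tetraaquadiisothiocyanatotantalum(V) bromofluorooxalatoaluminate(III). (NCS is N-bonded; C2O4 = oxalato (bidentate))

[Ta(H2O)4(NCS)2][AlBr(C2O4)F]3

Cation [Ta…]: ligand charges -2, Ta(V) ⇒ ion charge 3+.
Anion [Al…]: ligand charges -4, Al(III) ⇒ ion charge 1−.
One 3+ cation requires 3 of the 1− anion.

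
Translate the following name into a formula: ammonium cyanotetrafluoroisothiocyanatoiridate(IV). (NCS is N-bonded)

Ligands: 4 fluoro (F, -1), 1 isothiocyanato (NCS, -1), 1 cyano (CN, -1). Ligand charge sum = -6.
Charge balance with ammonium (+1) requires 1 complex ion per 2 ammonium.

(NH4)2[Ir(CN)F4(NCS)]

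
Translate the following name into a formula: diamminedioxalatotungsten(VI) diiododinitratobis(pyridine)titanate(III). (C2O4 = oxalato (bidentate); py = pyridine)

Cation [W…]: ligand charges -4, W(VI) ⇒ ion charge 2+.
Anion [Ti…]: ligand charges -4, Ti(III) ⇒ ion charge 1−.
One 2+ cation requires 2 of the 1− anion.

[W(C2O4)2(NH3)2][TiI2(NO3)2(py)2]2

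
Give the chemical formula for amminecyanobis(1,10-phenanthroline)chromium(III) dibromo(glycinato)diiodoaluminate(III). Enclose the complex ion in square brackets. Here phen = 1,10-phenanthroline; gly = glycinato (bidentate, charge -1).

[Cr(CN)(NH3)(phen)2][AlBr2(gly)I2]

Cation [Cr…]: ligand charges -1, Cr(III) ⇒ ion charge 2+.
Anion [Al…]: ligand charges -5, Al(III) ⇒ ion charge 2−.
One 2+ cation balances one 2− anion.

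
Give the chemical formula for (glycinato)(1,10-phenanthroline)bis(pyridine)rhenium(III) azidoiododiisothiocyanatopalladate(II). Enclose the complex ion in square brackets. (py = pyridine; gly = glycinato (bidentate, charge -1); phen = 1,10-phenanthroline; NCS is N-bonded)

Cation [Re…]: ligand charges -1, Re(III) ⇒ ion charge 2+.
Anion [Pd…]: ligand charges -4, Pd(II) ⇒ ion charge 2−.
One 2+ cation balances one 2− anion.

[Re(gly)(phen)(py)2][PdI(N3)(NCS)2]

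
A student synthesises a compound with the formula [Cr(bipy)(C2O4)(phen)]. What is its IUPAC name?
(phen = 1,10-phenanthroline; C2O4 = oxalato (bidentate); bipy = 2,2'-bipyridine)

There is no counter-ion, so the complex is neutral overall.
Ligand charges: 1×1,10-phenanthroline (neutral), 1×oxalato (-2 each), 1×2,2'-bipyridine (neutral); total -2. So Cr + (-2) = 0, giving Cr = +2.
Ligands are named alphabetically: bipyridine before oxalato before phenanthroline.

(2,2'-bipyridine)oxalato(1,10-phenanthroline)chromium(II)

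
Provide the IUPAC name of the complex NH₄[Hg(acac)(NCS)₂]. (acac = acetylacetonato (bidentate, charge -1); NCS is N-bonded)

The 1 ammonium counter-ion carries a total charge of +1, so each complex ion is 1−.
Ligand charges: 1×acetylacetonato (-1 each), 2×isothiocyanato (-1 each); total -3. So Hg + (-3) = 1−, giving Hg = +2.
Ligands are named alphabetically: acetylacetonato before isothiocyanato.
The complex ion is anionic, so mercury takes the -ate form mercurate(II).

ammonium (acetylacetonato)diisothiocyanatomercurate(II)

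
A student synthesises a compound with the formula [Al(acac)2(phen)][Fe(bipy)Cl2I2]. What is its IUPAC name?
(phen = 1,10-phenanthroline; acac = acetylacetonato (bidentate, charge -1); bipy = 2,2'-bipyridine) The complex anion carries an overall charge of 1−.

Both ions are complex: the cation is named first with the plain metal name, the anion second with the -ate form; each ion's ligands are alphabetised independently.
The complex anion is given as 1−; its ligand charges sum to -4, so Fe = +3.
A 1:1 salt means the cation carries the equal and opposite charge, 1+.
Cation: ligand charges sum to -2; for the ion to be 1+, Al = +3.

bis(acetylacetonato)(1,10-phenanthroline)aluminium(III) (2,2'-bipyridine)dichlorodiiodoferrate(III)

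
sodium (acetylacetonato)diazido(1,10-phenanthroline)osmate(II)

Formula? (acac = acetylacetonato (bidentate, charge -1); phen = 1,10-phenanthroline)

Ligands: 1 acetylacetonato (acac, -1), 2 azido (N3, -1), 1 1,10-phenanthroline (phen, neutral). Ligand charge sum = -3.
With Os in oxidation state +2, the complex ion is [Os...]^1−.
Charge balance with sodium (+1) requires 1 complex ion per 1 sodium.

Na[Os(acac)(N3)2(phen)]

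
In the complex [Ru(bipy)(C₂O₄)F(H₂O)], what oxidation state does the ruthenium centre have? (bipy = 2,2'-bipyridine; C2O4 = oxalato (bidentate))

+3

No counter-ion: the bracketed complex is neutral.
Ligand charges: 1×F = -1; 1×bipy neutral; 1×H2O neutral; 1×C2O4 = -2; sum -3.
Ru + (-3) = 0 ⇒ Ru is +3.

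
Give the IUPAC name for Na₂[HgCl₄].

sodium tetrachloromercurate(II)

The 2 sodium counter-ions carry a total charge of +2, so each complex ion is 2−.
Ligand charges: 4×chloro (-1 each); total -4. So Hg + (-4) = 2−, giving Hg = +2.
The complex ion is anionic, so mercury takes the -ate form mercurate(II).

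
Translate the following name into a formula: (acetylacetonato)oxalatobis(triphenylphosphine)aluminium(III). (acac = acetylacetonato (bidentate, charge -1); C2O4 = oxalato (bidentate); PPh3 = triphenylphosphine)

Ligands: 1 acetylacetonato (acac, -1), 1 oxalato (C2O4, -2), 2 triphenylphosphine (PPh3, neutral). Ligand charge sum = -3.
With Al in oxidation state +3, the complex ion is [Al...].

[Al(acac)(C2O4)(PPh3)2]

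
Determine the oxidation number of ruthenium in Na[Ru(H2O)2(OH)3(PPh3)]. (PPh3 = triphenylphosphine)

+2

1 sodium outside the brackets (+1 each) → the complex ion is 1−.
Ligand charges: 2×H2O neutral; 1×PPh3 neutral; 3×OH = -3; sum -3.
Ru + (-3) = 1− ⇒ Ru is +2.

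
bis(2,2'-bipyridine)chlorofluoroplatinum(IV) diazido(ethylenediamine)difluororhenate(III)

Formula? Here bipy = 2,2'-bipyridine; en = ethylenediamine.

[Pt(bipy)2ClF][Re(en)F2(N3)2]2

Cation [Pt…]: ligand charges -2, Pt(IV) ⇒ ion charge 2+.
Anion [Re…]: ligand charges -4, Re(III) ⇒ ion charge 1−.
One 2+ cation requires 2 of the 1− anion.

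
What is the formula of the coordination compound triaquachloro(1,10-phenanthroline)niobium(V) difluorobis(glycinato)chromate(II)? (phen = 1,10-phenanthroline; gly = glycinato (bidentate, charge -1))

[NbCl(H2O)3(phen)][CrF2(gly)2]2

Cation [Nb…]: ligand charges -1, Nb(V) ⇒ ion charge 4+.
Anion [Cr…]: ligand charges -4, Cr(II) ⇒ ion charge 2−.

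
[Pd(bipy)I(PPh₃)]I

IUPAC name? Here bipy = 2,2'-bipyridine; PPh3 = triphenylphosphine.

The 1 iodide counter-ion carries a total charge of -1, so each complex ion is 1+.
Ligand charges: 1×iodo (-1 each), 1×2,2'-bipyridine (neutral), 1×triphenylphosphine (neutral); total -1. So Pd + (-1) = 1+, giving Pd = +2.
Ligands are named alphabetically: bipyridine before iodo before triphenylphosphine.

(2,2'-bipyridine)iodo(triphenylphosphine)palladium(II) iodide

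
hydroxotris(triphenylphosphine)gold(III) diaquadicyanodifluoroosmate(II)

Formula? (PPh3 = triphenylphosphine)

Cation [Au…]: ligand charges -1, Au(III) ⇒ ion charge 2+.
Anion [Os…]: ligand charges -4, Os(II) ⇒ ion charge 2−.
One 2+ cation balances one 2− anion.

[Au(OH)(PPh3)3][Os(CN)2F2(H2O)2]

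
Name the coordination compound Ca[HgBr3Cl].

calcium tribromochloromercurate(II)

The 1 calcium counter-ion carries a total charge of +2, so each complex ion is 2−.
Ligand charges: 3×bromo (-1 each), 1×chloro (-1 each); total -4. So Hg + (-4) = 2−, giving Hg = +2.
Ligands are named alphabetically: bromo before chloro.
The complex ion is anionic, so mercury takes the -ate form mercurate(II).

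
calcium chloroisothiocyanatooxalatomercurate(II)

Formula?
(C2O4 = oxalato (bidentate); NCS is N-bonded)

Ligands: 1 oxalato (C2O4, -2), 1 isothiocyanato (NCS, -1), 1 chloro (Cl, -1). Ligand charge sum = -4.
Charge balance with calcium (+2) requires 1 complex ion per 1 calcium.

Ca[Hg(C2O4)Cl(NCS)]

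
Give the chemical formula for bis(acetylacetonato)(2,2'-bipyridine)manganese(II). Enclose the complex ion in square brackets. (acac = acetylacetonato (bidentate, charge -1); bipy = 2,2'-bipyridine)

Ligands: 2 acetylacetonato (acac, -1), 1 2,2'-bipyridine (bipy, neutral). Ligand charge sum = -2.
With Mn in oxidation state +2, the complex ion is [Mn...].

[Mn(acac)2(bipy)]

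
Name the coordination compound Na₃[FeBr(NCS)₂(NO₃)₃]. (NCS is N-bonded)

The 3 sodium counter-ions carry a total charge of +3, so each complex ion is 3−.
Ligand charges: 3×nitrato (-1 each), 2×isothiocyanato (-1 each), 1×bromo (-1 each); total -6. So Fe + (-6) = 3−, giving Fe = +3.
The complex ion is anionic, so iron takes the -ate form ferrate(III).

sodium bromodiisothiocyanatotrinitratoferrate(III)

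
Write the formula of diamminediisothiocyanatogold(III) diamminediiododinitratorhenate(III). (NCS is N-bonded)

[Au(NCS)2(NH3)2][ReI2(NH3)2(NO3)2]

Cation [Au…]: ligand charges -2, Au(III) ⇒ ion charge 1+.
Anion [Re…]: ligand charges -4, Re(III) ⇒ ion charge 1−.
One 1+ cation balances one 1− anion.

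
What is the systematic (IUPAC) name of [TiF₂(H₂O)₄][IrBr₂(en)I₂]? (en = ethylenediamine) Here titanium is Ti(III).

Both ions are complex: the cation is named first with the plain metal name, the anion second with the -ate form; each ion's ligands are alphabetised independently.
Ti is given as +3; the cation's ligand charges sum to -2, so the complex cation is 1+.
A 1:1 salt means the anion carries the equal and opposite charge, 1−.
Anion: ligand charges sum to -4; for the ion to be 1−, Ir = +3.

tetraaquadifluorotitanium(III) dibromo(ethylenediamine)diiodoiridate(III)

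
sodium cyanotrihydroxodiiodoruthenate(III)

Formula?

Na3[Ru(CN)I2(OH)3]

Ligands: 2 iodo (I, -1), 1 cyano (CN, -1), 3 hydroxo (OH, -1). Ligand charge sum = -6.
Charge balance with sodium (+1) requires 1 complex ion per 3 sodium.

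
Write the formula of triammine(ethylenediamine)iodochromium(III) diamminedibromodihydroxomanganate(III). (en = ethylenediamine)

Cation [Cr…]: ligand charges -1, Cr(III) ⇒ ion charge 2+.
Anion [Mn…]: ligand charges -4, Mn(III) ⇒ ion charge 1−.

[Cr(en)I(NH3)3][MnBr2(NH3)2(OH)2]2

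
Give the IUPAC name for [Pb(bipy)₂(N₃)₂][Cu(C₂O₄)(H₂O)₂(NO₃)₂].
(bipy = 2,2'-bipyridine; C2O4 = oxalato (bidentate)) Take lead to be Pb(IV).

diazidobis(2,2'-bipyridine)lead(IV) diaquadinitratooxalatocuprate(II)

Both ions are complex: the cation is named first with the plain metal name, the anion second with the -ate form; each ion's ligands are alphabetised independently.
Pb is given as +4; the cation's ligand charges sum to -2, so the complex cation is 2+.
A 1:1 salt means the anion carries the equal and opposite charge, 2−.
Anion: ligand charges sum to -4; for the ion to be 2−, Cu = +2.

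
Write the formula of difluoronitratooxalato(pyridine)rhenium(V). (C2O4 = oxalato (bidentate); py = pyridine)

Ligands: 2 fluoro (F, -1), 1 oxalato (C2O4, -2), 1 nitrato (NO3, -1), 1 pyridine (py, neutral). Ligand charge sum = -5.
With Re in oxidation state +5, the complex ion is [Re...].

[Re(C2O4)F2(NO3)(py)]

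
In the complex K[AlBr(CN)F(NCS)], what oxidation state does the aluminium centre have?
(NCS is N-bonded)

1 potassium outside the brackets (+1 each) → the complex ion is 1−.
Ligand charges: 1×CN = -1; 1×NCS = -1; 1×Br = -1; 1×F = -1; sum -4.
Al + (-4) = 1− ⇒ Al is +3.

+3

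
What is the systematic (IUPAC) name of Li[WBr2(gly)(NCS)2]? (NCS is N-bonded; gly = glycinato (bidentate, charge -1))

The 1 lithium counter-ion carries a total charge of +1, so each complex ion is 1−.
Ligand charges: 2×isothiocyanato (-1 each), 1×glycinato (-1 each), 2×bromo (-1 each); total -5. So W + (-5) = 1−, giving W = +4.
Ligands are named alphabetically: bromo before glycinato before isothiocyanato.
The complex ion is anionic, so tungsten takes the -ate form tungstate(IV).

lithium dibromo(glycinato)diisothiocyanatotungstate(IV)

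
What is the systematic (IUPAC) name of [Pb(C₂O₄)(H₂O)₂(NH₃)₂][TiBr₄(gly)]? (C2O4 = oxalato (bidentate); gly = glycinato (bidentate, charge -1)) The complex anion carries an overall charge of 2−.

Both ions are complex: the cation is named first with the plain metal name, the anion second with the -ate form; each ion's ligands are alphabetised independently.
The complex anion is given as 2−; its ligand charges sum to -5, so Ti = +3.
A 1:1 salt means the cation carries the equal and opposite charge, 2+.
Cation: ligand charges sum to -2; for the ion to be 2+, Pb = +4.

diamminediaquaoxalatolead(IV) tetrabromo(glycinato)titanate(III)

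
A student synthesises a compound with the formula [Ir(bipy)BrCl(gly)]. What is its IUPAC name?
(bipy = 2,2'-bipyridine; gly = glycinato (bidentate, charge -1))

(2,2'-bipyridine)bromochloro(glycinato)iridium(III)

There is no counter-ion, so the complex is neutral overall.
Ligand charges: 1×2,2'-bipyridine (neutral), 1×glycinato (-1 each), 1×chloro (-1 each), 1×bromo (-1 each); total -3. So Ir + (-3) = 0, giving Ir = +3.
Ligands are named alphabetically: bipyridine before bromo before chloro before glycinato.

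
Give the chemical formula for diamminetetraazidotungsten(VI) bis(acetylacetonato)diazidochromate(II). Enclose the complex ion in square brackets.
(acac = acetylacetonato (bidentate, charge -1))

Cation [W…]: ligand charges -4, W(VI) ⇒ ion charge 2+.
Anion [Cr…]: ligand charges -4, Cr(II) ⇒ ion charge 2−.

[W(N3)4(NH3)2][Cr(acac)2(N3)2]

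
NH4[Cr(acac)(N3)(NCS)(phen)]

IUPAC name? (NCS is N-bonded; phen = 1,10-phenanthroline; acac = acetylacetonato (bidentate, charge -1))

The 1 ammonium counter-ion carries a total charge of +1, so each complex ion is 1−.
Ligand charges: 1×isothiocyanato (-1 each), 1×1,10-phenanthroline (neutral), 1×azido (-1 each), 1×acetylacetonato (-1 each); total -3. So Cr + (-3) = 1−, giving Cr = +2.
Ligands are named alphabetically: acetylacetonato before azido before isothiocyanato before phenanthroline.
The complex ion is anionic, so chromium takes the -ate form chromate(II).

ammonium (acetylacetonato)azidoisothiocyanato(1,10-phenanthroline)chromate(II)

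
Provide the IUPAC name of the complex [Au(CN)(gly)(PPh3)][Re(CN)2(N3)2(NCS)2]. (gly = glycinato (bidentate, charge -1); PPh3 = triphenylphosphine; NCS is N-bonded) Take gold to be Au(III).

cyano(glycinato)(triphenylphosphine)gold(III) diazidodicyanodiisothiocyanatorhenate(V)

Both ions are complex: the cation is named first with the plain metal name, the anion second with the -ate form; each ion's ligands are alphabetised independently.
Au is given as +3; the cation's ligand charges sum to -2, so the complex cation is 1+.
A 1:1 salt means the anion carries the equal and opposite charge, 1−.
Anion: ligand charges sum to -6; for the ion to be 1−, Re = +5.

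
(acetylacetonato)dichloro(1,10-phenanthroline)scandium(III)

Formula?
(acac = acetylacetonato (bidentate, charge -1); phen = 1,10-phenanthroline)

Ligands: 2 chloro (Cl, -1), 1 acetylacetonato (acac, -1), 1 1,10-phenanthroline (phen, neutral). Ligand charge sum = -3.
With Sc in oxidation state +3, the complex ion is [Sc...].

[Sc(acac)Cl2(phen)]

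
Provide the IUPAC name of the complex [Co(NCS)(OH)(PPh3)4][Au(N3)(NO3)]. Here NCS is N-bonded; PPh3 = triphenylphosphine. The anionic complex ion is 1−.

Both ions are complex: the cation is named first with the plain metal name, the anion second with the -ate form; each ion's ligands are alphabetised independently.
The complex anion is given as 1−; its ligand charges sum to -2, so Au = +1.
A 1:1 salt means the cation carries the equal and opposite charge, 1+.
Cation: ligand charges sum to -2; for the ion to be 1+, Co = +3.

hydroxoisothiocyanatotetrakis(triphenylphosphine)cobalt(III) azidonitratoaurate(I)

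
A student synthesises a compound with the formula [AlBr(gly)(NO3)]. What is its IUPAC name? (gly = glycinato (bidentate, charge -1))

There is no counter-ion, so the complex is neutral overall.
Ligand charges: 1×glycinato (-1 each), 1×nitrato (-1 each), 1×bromo (-1 each); total -3. So Al + (-3) = 0, giving Al = +3.
Ligands are named alphabetically: bromo before glycinato before nitrato.

bromo(glycinato)nitratoaluminium(III)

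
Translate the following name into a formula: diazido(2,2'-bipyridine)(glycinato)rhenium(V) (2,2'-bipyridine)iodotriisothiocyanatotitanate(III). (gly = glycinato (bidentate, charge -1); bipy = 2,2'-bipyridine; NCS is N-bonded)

[Re(bipy)(gly)(N3)2][Ti(bipy)I(NCS)3]2

Cation [Re…]: ligand charges -3, Re(V) ⇒ ion charge 2+.
Anion [Ti…]: ligand charges -4, Ti(III) ⇒ ion charge 1−.
One 2+ cation requires 2 of the 1− anion.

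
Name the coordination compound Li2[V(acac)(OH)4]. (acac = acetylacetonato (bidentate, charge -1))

lithium (acetylacetonato)tetrahydroxovanadate(III)

The 2 lithium counter-ions carry a total charge of +2, so each complex ion is 2−.
Ligand charges: 4×hydroxo (-1 each), 1×acetylacetonato (-1 each); total -5. So V + (-5) = 2−, giving V = +3.
The complex ion is anionic, so vanadium takes the -ate form vanadate(III).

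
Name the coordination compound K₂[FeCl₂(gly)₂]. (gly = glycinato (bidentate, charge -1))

potassium dichlorobis(glycinato)ferrate(II)

The 2 potassium counter-ions carry a total charge of +2, so each complex ion is 2−.
Ligand charges: 2×chloro (-1 each), 2×glycinato (-1 each); total -4. So Fe + (-4) = 2−, giving Fe = +2.
The complex ion is anionic, so iron takes the -ate form ferrate(II).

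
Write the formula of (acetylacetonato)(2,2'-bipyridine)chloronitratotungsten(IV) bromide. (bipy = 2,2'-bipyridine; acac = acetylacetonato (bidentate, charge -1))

[W(acac)(bipy)Cl(NO3)]Br

Ligands: 1 2,2'-bipyridine (bipy, neutral), 1 acetylacetonato (acac, -1), 1 chloro (Cl, -1), 1 nitrato (NO3, -1). Ligand charge sum = -3.
With W in oxidation state +4, the complex ion is [W...]^1+.
Charge balance with bromide (-1) requires 1 complex ion per 1 bromide.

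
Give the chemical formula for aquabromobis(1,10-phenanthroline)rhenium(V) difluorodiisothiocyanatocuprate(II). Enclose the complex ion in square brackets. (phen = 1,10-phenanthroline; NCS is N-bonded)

[ReBr(H2O)(phen)2][CuF2(NCS)2]2

Cation [Re…]: ligand charges -1, Re(V) ⇒ ion charge 4+.
Anion [Cu…]: ligand charges -4, Cu(II) ⇒ ion charge 2−.
One 4+ cation requires 2 of the 2− anion.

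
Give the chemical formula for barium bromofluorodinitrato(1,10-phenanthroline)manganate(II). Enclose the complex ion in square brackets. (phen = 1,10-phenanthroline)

Ligands: 2 nitrato (NO3, -1), 1 1,10-phenanthroline (phen, neutral), 1 bromo (Br, -1), 1 fluoro (F, -1). Ligand charge sum = -4.
With Mn in oxidation state +2, the complex ion is [Mn...]^2−.
Charge balance with barium (+2) requires 1 complex ion per 1 barium.

Ba[MnBrF(NO3)2(phen)]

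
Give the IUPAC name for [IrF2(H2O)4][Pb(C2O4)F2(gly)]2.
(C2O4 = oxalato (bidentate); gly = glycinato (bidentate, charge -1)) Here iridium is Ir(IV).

Both ions are complex: the cation is named first with the plain metal name, the anion second with the -ate form; each ion's ligands are alphabetised independently.
Ir is given as +4; the cation's ligand charges sum to -2, so the complex cation is 2+.
With 2 anions per cation, each anion must be 2/2 = 1−.
Anion: ligand charges sum to -5; for the ion to be 1−, Pb = +4.

tetraaquadifluoroiridium(IV) difluoro(glycinato)oxalatoplumbate(IV)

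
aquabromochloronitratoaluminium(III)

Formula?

Ligands: 1 chloro (Cl, -1), 1 aqua (H2O, neutral), 1 nitrato (NO3, -1), 1 bromo (Br, -1). Ligand charge sum = -3.
With Al in oxidation state +3, the complex ion is [Al...].

[AlBrCl(H2O)(NO3)]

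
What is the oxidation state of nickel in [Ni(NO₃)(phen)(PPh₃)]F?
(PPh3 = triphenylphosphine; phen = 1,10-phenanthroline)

+2

1 fluoride outside the brackets (-1 each) → the complex ion is 1+.
Ligand charges: 1×NO3 = -1; 1×PPh3 neutral; 1×phen neutral; sum -1.
Ni + (-1) = 1+ ⇒ Ni is +2.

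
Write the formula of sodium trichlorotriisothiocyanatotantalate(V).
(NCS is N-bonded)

Ligands: 3 isothiocyanato (NCS, -1), 3 chloro (Cl, -1). Ligand charge sum = -6.
With Ta in oxidation state +5, the complex ion is [Ta...]^1−.
Charge balance with sodium (+1) requires 1 complex ion per 1 sodium.

Na[TaCl3(NCS)3]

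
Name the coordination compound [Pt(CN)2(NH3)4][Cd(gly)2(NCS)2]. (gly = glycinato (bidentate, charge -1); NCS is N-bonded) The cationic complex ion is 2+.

Both ions are complex: the cation is named first with the plain metal name, the anion second with the -ate form; each ion's ligands are alphabetised independently.
The complex cation is given as 2+; its ligand charges sum to -2, so Pt = +4.
A 1:1 salt means the anion carries the equal and opposite charge, 2−.
Anion: ligand charges sum to -4; for the ion to be 2−, Cd = +2.

tetraamminedicyanoplatinum(IV) bis(glycinato)diisothiocyanatocadmate(II)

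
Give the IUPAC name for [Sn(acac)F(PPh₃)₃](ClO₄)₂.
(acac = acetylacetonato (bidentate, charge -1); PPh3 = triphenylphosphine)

(acetylacetonato)fluorotris(triphenylphosphine)tin(IV) perchlorate

The 2 perchlorate counter-ions carry a total charge of -2, so each complex ion is 2+.
Ligand charges: 1×fluoro (-1 each), 1×acetylacetonato (-1 each), 3×triphenylphosphine (neutral); total -2. So Sn + (-2) = 2+, giving Sn = +4.
Ligands are named alphabetically: acetylacetonato before fluoro before triphenylphosphine.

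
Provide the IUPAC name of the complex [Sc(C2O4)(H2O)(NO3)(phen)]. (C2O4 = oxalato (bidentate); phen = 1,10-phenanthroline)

There is no counter-ion, so the complex is neutral overall.
Ligand charges: 1×oxalato (-2 each), 1×1,10-phenanthroline (neutral), 1×nitrato (-1 each), 1×aqua (neutral); total -3. So Sc + (-3) = 0, giving Sc = +3.
Ligands are named alphabetically: aqua before nitrato before oxalato before phenanthroline.

aquanitratooxalato(1,10-phenanthroline)scandium(III)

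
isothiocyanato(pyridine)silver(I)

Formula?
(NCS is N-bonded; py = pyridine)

Ligands: 1 isothiocyanato (NCS, -1), 1 pyridine (py, neutral). Ligand charge sum = -1.
With Ag in oxidation state +1, the complex ion is [Ag...].

[Ag(NCS)(py)]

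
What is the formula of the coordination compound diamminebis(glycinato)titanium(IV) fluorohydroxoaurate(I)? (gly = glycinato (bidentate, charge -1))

[Ti(gly)2(NH3)2][AuF(OH)]2

Cation [Ti…]: ligand charges -2, Ti(IV) ⇒ ion charge 2+.
Anion [Au…]: ligand charges -2, Au(I) ⇒ ion charge 1−.
One 2+ cation requires 2 of the 1− anion.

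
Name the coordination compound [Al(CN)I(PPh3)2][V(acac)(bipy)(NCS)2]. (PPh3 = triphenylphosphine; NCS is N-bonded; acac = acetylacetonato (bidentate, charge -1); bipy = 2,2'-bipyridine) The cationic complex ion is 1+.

cyanoiodobis(triphenylphosphine)aluminium(III) (acetylacetonato)(2,2'-bipyridine)diisothiocyanatovanadate(II)

The complex cation is given as 1+; its ligand charges sum to -2, so Al = +3.
A 1:1 salt means the anion carries the equal and opposite charge, 1−.
Anion: ligand charges sum to -3; for the ion to be 1−, V = +2.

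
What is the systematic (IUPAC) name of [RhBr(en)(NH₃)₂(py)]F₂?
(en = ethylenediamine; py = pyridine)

The 2 fluoride counter-ions carry a total charge of -2, so each complex ion is 2+.
Ligand charges: 1×ethylenediamine (neutral), 1×pyridine (neutral), 1×bromo (-1 each), 2×ammine (neutral); total -1. So Rh + (-1) = 2+, giving Rh = +3.
Ligands are named alphabetically: ammine before bromo before ethylenediamine before pyridine.

diamminebromo(ethylenediamine)(pyridine)rhodium(III) fluoride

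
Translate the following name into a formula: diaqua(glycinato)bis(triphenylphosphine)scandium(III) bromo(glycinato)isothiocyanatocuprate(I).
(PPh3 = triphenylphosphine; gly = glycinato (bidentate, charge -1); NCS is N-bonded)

Cation [Sc…]: ligand charges -1, Sc(III) ⇒ ion charge 2+.
Anion [Cu…]: ligand charges -3, Cu(I) ⇒ ion charge 2−.
One 2+ cation balances one 2− anion.

[Sc(gly)(H2O)2(PPh3)2][CuBr(gly)(NCS)]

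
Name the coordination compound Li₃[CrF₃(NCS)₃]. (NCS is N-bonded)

lithium trifluorotriisothiocyanatochromate(III)

The 3 lithium counter-ions carry a total charge of +3, so each complex ion is 3−.
Ligand charges: 3×isothiocyanato (-1 each), 3×fluoro (-1 each); total -6. So Cr + (-6) = 3−, giving Cr = +3.
Ligands are named alphabetically: fluoro before isothiocyanato.
The complex ion is anionic, so chromium takes the -ate form chromate(III).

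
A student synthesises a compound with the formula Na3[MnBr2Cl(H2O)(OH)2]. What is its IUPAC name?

sodium aquadibromochlorodihydroxomanganate(II)

The 3 sodium counter-ions carry a total charge of +3, so each complex ion is 3−.
Ligand charges: 2×bromo (-1 each), 1×aqua (neutral), 2×hydroxo (-1 each), 1×chloro (-1 each); total -5. So Mn + (-5) = 3−, giving Mn = +2.
The complex ion is anionic, so manganese takes the -ate form manganate(II).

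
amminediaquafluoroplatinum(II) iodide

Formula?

[PtF(H2O)2(NH3)]I

Ligands: 1 ammine (NH3, neutral), 2 aqua (H2O, neutral), 1 fluoro (F, -1). Ligand charge sum = -1.
Charge balance with iodide (-1) requires 1 complex ion per 1 iodide.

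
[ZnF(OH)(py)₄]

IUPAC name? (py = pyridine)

There is no counter-ion, so the complex is neutral overall.
Ligand charges: 4×pyridine (neutral), 1×fluoro (-1 each), 1×hydroxo (-1 each); total -2. So Zn + (-2) = 0, giving Zn = +2.
Ligands are named alphabetically: fluoro before hydroxo before pyridine.

fluorohydroxotetrakis(pyridine)zinc(II)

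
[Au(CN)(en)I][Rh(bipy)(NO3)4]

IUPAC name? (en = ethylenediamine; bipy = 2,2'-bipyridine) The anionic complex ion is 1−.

Both ions are complex: the cation is named first with the plain metal name, the anion second with the -ate form; each ion's ligands are alphabetised independently.
The complex anion is given as 1−; its ligand charges sum to -4, so Rh = +3.
A 1:1 salt means the cation carries the equal and opposite charge, 1+.
Cation: ligand charges sum to -2; for the ion to be 1+, Au = +3.

cyano(ethylenediamine)iodogold(III) (2,2'-bipyridine)tetranitratorhodate(III)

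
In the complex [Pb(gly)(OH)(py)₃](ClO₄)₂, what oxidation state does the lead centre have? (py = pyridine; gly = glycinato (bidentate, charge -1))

2 perchlorate outside the brackets (-1 each) → the complex ion is 2+.
Ligand charges: 3×py neutral; 1×OH = -1; 1×gly = -1; sum -2.
Pb + (-2) = 2+ ⇒ Pb is +4.

+4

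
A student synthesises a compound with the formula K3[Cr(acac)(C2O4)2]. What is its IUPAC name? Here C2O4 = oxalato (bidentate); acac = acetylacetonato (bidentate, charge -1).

The 3 potassium counter-ions carry a total charge of +3, so each complex ion is 3−.
Ligand charges: 2×oxalato (-2 each), 1×acetylacetonato (-1 each); total -5. So Cr + (-5) = 3−, giving Cr = +2.
Ligands are named alphabetically: acetylacetonato before oxalato.
The complex ion is anionic, so chromium takes the -ate form chromate(II).

potassium (acetylacetonato)dioxalatochromate(II)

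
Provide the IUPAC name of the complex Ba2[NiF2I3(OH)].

barium difluorohydroxotriiodonickelate(II)

The 2 barium counter-ions carry a total charge of +4, so each complex ion is 4−.
Ligand charges: 1×hydroxo (-1 each), 3×iodo (-1 each), 2×fluoro (-1 each); total -6. So Ni + (-6) = 4−, giving Ni = +2.
Ligands are named alphabetically: fluoro before hydroxo before iodo.
The complex ion is anionic, so nickel takes the -ate form nickelate(II).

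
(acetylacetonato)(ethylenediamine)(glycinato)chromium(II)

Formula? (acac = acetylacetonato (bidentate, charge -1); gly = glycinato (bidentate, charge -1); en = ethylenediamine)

[Cr(acac)(en)(gly)]

Ligands: 1 acetylacetonato (acac, -1), 1 glycinato (gly, -1), 1 ethylenediamine (en, neutral). Ligand charge sum = -2.
With Cr in oxidation state +2, the complex ion is [Cr...].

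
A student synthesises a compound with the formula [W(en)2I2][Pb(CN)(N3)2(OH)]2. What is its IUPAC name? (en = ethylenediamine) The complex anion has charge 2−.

The complex anion is given as 2−; its ligand charges sum to -4, so Pb = +2.
With 2 anions per cation, the cation must be 2×2 = 4+.
Cation: ligand charges sum to -2; for the ion to be 4+, W = +6.

bis(ethylenediamine)diiodotungsten(VI) diazidocyanohydroxoplumbate(II)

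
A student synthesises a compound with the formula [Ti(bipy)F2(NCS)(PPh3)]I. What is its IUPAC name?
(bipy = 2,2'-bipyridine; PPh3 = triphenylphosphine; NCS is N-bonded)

(2,2'-bipyridine)difluoroisothiocyanato(triphenylphosphine)titanium(IV) iodide

The 1 iodide counter-ion carries a total charge of -1, so each complex ion is 1+.
Ligand charges: 1×2,2'-bipyridine (neutral), 1×triphenylphosphine (neutral), 1×isothiocyanato (-1 each), 2×fluoro (-1 each); total -3. So Ti + (-3) = 1+, giving Ti = +4.
Ligands are named alphabetically: bipyridine before fluoro before isothiocyanato before triphenylphosphine.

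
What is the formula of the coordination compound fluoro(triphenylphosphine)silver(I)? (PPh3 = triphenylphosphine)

[AgF(PPh3)]

Ligands: 1 fluoro (F, -1), 1 triphenylphosphine (PPh3, neutral). Ligand charge sum = -1.
With Ag in oxidation state +1, the complex ion is [Ag...].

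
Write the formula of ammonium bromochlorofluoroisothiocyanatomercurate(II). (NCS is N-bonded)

(NH4)2[HgBrClF(NCS)]

Ligands: 1 chloro (Cl, -1), 1 fluoro (F, -1), 1 isothiocyanato (NCS, -1), 1 bromo (Br, -1). Ligand charge sum = -4.
With Hg in oxidation state +2, the complex ion is [Hg...]^2−.
Charge balance with ammonium (+1) requires 1 complex ion per 2 ammonium.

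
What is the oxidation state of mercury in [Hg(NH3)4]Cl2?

+2

2 chloride outside the brackets (-1 each) → the complex ion is 2+.
Ligand charges: 4×NH3 neutral; sum 0.
Hg + (0) = 2+ ⇒ Hg is +2.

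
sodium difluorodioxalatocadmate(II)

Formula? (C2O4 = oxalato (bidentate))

Ligands: 2 oxalato (C2O4, -2), 2 fluoro (F, -1). Ligand charge sum = -6.
Charge balance with sodium (+1) requires 1 complex ion per 4 sodium.

Na4[Cd(C2O4)2F2]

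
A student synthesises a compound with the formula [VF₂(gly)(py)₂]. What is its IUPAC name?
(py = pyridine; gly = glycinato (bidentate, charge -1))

difluoro(glycinato)bis(pyridine)vanadium(III)

There is no counter-ion, so the complex is neutral overall.
Ligand charges: 2×fluoro (-1 each), 2×pyridine (neutral), 1×glycinato (-1 each); total -3. So V + (-3) = 0, giving V = +3.
Ligands are named alphabetically: fluoro before glycinato before pyridine.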